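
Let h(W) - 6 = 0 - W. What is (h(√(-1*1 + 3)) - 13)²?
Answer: (7 + √2)² ≈ 70.799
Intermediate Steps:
h(W) = 6 - W (h(W) = 6 + (0 - W) = 6 - W)
(h(√(-1*1 + 3)) - 13)² = ((6 - √(-1*1 + 3)) - 13)² = ((6 - √(-1 + 3)) - 13)² = ((6 - √2) - 13)² = (-7 - √2)²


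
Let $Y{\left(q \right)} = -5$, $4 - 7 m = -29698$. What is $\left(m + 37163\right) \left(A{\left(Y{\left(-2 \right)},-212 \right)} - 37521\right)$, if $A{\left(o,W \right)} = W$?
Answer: $- \frac{10936645919}{7} \approx -1.5624 \cdot 10^{9}$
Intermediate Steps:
$m = \frac{29702}{7}$ ($m = \frac{4}{7} - - \frac{29698}{7} = \frac{4}{7} + \frac{29698}{7} = \frac{29702}{7} \approx 4243.1$)
$\left(m + 37163\right) \left(A{\left(Y{\left(-2 \right)},-212 \right)} - 37521\right) = \left(\frac{29702}{7} + 37163\right) \left(-212 - 37521\right) = \frac{289843}{7} \left(-37733\right) = - \frac{10936645919}{7}$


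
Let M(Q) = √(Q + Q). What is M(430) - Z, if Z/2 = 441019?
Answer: -882038 + 2*√215 ≈ -8.8201e+5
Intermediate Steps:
M(Q) = √2*√Q (M(Q) = √(2*Q) = √2*√Q)
Z = 882038 (Z = 2*441019 = 882038)
M(430) - Z = √2*√430 - 1*882038 = 2*√215 - 882038 = -882038 + 2*√215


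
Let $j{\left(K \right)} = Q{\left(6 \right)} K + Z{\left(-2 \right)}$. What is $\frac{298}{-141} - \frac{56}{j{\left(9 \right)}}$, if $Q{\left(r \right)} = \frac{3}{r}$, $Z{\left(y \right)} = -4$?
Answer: $- \frac{16090}{141} \approx -114.11$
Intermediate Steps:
$j{\left(K \right)} = -4 + \frac{K}{2}$ ($j{\left(K \right)} = \frac{3}{6} K - 4 = 3 \cdot \frac{1}{6} K - 4 = \frac{K}{2} - 4 = -4 + \frac{K}{2}$)
$\frac{298}{-141} - \frac{56}{j{\left(9 \right)}} = \frac{298}{-141} - \frac{56}{-4 + \frac{1}{2} \cdot 9} = 298 \left(- \frac{1}{141}\right) - \frac{56}{-4 + \frac{9}{2}} = - \frac{298}{141} - 56 \frac{1}{\frac{1}{2}} = - \frac{298}{141} - 112 = - \frac{16090}{141}$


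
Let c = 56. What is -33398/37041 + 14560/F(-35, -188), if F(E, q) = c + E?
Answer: 8549454/12347 ≈ 692.43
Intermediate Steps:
F(E, q) = 56 + E
-33398/37041 + 14560/F(-35, -188) = -33398/37041 + 14560/(56 - 35) = -33398*1/37041 + 14560/21 = -33398/37041 + 14560*(1/21) = -33398/37041 + 2080/3 = 8549454/12347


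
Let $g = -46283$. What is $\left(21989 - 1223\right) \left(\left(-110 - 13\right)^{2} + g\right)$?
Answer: $-646943964$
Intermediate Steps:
$\left(21989 - 1223\right) \left(\left(-110 - 13\right)^{2} + g\right) = \left(21989 - 1223\right) \left(\left(-110 - 13\right)^{2} - 46283\right) = 20766 \left(\left(-123\right)^{2} - 46283\right) = 20766 \left(15129 - 46283\right) = 20766 \left(-31154\right) = -646943964$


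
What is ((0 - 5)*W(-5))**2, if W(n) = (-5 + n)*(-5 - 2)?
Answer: 122500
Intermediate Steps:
W(n) = 35 - 7*n (W(n) = (-5 + n)*(-7) = 35 - 7*n)
((0 - 5)*W(-5))**2 = ((0 - 5)*(35 - 7*(-5)))**2 = (-5*(35 + 35))**2 = (-5*70)**2 = (-350)**2 = 122500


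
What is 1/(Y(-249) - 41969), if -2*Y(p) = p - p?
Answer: -1/41969 ≈ -2.3827e-5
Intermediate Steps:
Y(p) = 0 (Y(p) = -(p - p)/2 = -1/2*0 = 0)
1/(Y(-249) - 41969) = 1/(0 - 41969) = 1/(-41969) = -1/41969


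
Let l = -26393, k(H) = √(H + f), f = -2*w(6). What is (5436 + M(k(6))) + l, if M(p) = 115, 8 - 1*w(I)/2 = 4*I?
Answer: -20842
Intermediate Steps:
w(I) = 16 - 8*I
f = 64 (f = -2*(16 - 8*6) = -2*(16 - 48) = -2*(-32) = 64)
k(H) = √(64 + H) (k(H) = √(H + 64) = √(64 + H))
(5436 + M(k(6))) + l = (5436 + 115) - 26393 = 5551 - 26393 = -20842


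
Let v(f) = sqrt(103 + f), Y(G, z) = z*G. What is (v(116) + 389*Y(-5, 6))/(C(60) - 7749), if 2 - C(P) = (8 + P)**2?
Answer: 11670/12371 - sqrt(219)/12371 ≈ 0.94214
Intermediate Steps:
Y(G, z) = G*z
C(P) = 2 - (8 + P)**2
(v(116) + 389*Y(-5, 6))/(C(60) - 7749) = (sqrt(103 + 116) + 389*(-5*6))/((2 - (8 + 60)**2) - 7749) = (sqrt(219) + 389*(-30))/((2 - 1*68**2) - 7749) = (sqrt(219) - 11670)/((2 - 1*4624) - 7749) = (-11670 + sqrt(219))/((2 - 4624) - 7749) = (-11670 + sqrt(219))/(-4622 - 7749) = (-11670 + sqrt(219))/(-12371) = (-11670 + sqrt(219))*(-1/12371) = 11670/12371 - sqrt(219)/12371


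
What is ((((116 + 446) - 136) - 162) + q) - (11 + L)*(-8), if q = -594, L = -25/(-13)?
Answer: -2946/13 ≈ -226.62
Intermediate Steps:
L = 25/13 (L = -25*(-1/13) = 25/13 ≈ 1.9231)
((((116 + 446) - 136) - 162) + q) - (11 + L)*(-8) = ((((116 + 446) - 136) - 162) - 594) - (11 + 25/13)*(-8) = (((562 - 136) - 162) - 594) - 168*(-8)/13 = ((426 - 162) - 594) - 1*(-1344/13) = (264 - 594) + 1344/13 = -330 + 1344/13 = -2946/13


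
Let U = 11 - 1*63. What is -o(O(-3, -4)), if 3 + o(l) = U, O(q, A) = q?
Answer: 55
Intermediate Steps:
U = -52 (U = 11 - 63 = -52)
o(l) = -55 (o(l) = -3 - 52 = -55)
-o(O(-3, -4)) = -1*(-55) = 55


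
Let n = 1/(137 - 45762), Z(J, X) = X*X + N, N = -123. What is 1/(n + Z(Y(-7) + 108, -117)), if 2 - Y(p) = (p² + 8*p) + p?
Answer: 45625/618948749 ≈ 7.3714e-5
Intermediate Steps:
Y(p) = 2 - p² - 9*p (Y(p) = 2 - ((p² + 8*p) + p) = 2 - (p² + 9*p) = 2 + (-p² - 9*p) = 2 - p² - 9*p)
Z(J, X) = -123 + X² (Z(J, X) = X*X - 123 = X² - 123 = -123 + X²)
n = -1/45625 (n = 1/(-45625) = -1/45625 ≈ -2.1918e-5)
1/(n + Z(Y(-7) + 108, -117)) = 1/(-1/45625 + (-123 + (-117)²)) = 1/(-1/45625 + (-123 + 13689)) = 1/(-1/45625 + 13566) = 1/(618948749/45625) = 45625/618948749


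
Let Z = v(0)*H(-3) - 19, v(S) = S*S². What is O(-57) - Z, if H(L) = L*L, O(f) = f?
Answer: -38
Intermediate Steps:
H(L) = L²
v(S) = S³
Z = -19 (Z = 0³*(-3)² - 19 = 0*9 - 19 = 0 - 19 = -19)
O(-57) - Z = -57 - 1*(-19) = -57 + 19 = -38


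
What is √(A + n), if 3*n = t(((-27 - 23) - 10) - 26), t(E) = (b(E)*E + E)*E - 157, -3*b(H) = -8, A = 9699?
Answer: 4*√10511/3 ≈ 136.70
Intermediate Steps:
b(H) = 8/3 (b(H) = -⅓*(-8) = 8/3)
t(E) = -157 + 11*E²/3 (t(E) = (8*E/3 + E)*E - 157 = (11*E/3)*E - 157 = 11*E²/3 - 157 = -157 + 11*E²/3)
n = 80885/9 (n = (-157 + 11*(((-27 - 23) - 10) - 26)²/3)/3 = (-157 + 11*((-50 - 10) - 26)²/3)/3 = (-157 + 11*(-60 - 26)²/3)/3 = (-157 + (11/3)*(-86)²)/3 = (-157 + (11/3)*7396)/3 = (-157 + 81356/3)/3 = (⅓)*(80885/3) = 80885/9 ≈ 8987.2)
√(A + n) = √(9699 + 80885/9) = √(168176/9) = 4*√10511/3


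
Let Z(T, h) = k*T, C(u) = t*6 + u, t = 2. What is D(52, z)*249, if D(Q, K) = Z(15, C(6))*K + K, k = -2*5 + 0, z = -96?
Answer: 3561696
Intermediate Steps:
k = -10 (k = -10 + 0 = -10)
C(u) = 12 + u (C(u) = 2*6 + u = 12 + u)
Z(T, h) = -10*T
D(Q, K) = -149*K (D(Q, K) = (-10*15)*K + K = -150*K + K = -149*K)
D(52, z)*249 = -149*(-96)*249 = 14304*249 = 3561696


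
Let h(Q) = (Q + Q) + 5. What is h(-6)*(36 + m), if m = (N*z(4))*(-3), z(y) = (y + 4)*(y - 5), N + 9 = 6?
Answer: 252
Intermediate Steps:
N = -3 (N = -9 + 6 = -3)
z(y) = (-5 + y)*(4 + y) (z(y) = (4 + y)*(-5 + y) = (-5 + y)*(4 + y))
h(Q) = 5 + 2*Q (h(Q) = 2*Q + 5 = 5 + 2*Q)
m = -72 (m = -3*(-20 + 4**2 - 1*4)*(-3) = -3*(-20 + 16 - 4)*(-3) = -3*(-8)*(-3) = 24*(-3) = -72)
h(-6)*(36 + m) = (5 + 2*(-6))*(36 - 72) = (5 - 12)*(-36) = -7*(-36) = 252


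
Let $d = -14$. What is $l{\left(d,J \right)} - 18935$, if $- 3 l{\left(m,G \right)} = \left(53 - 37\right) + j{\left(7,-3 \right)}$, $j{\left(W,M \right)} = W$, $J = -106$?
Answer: $- \frac{56828}{3} \approx -18943.0$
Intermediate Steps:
$l{\left(m,G \right)} = - \frac{23}{3}$ ($l{\left(m,G \right)} = - \frac{\left(53 - 37\right) + 7}{3} = - \frac{16 + 7}{3} = \left(- \frac{1}{3}\right) 23 = - \frac{23}{3}$)
$l{\left(d,J \right)} - 18935 = - \frac{23}{3} - 18935 = - \frac{56828}{3}$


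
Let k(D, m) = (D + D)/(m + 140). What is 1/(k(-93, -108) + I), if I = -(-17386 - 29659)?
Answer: 16/752627 ≈ 2.1259e-5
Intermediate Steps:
k(D, m) = 2*D/(140 + m) (k(D, m) = (2*D)/(140 + m) = 2*D/(140 + m))
I = 47045 (I = -1*(-47045) = 47045)
1/(k(-93, -108) + I) = 1/(2*(-93)/(140 - 108) + 47045) = 1/(2*(-93)/32 + 47045) = 1/(2*(-93)*(1/32) + 47045) = 1/(-93/16 + 47045) = 1/(752627/16) = 16/752627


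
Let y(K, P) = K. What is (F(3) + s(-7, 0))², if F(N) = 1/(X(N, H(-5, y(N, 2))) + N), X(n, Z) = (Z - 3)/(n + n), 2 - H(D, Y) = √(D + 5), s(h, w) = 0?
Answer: 36/289 ≈ 0.12457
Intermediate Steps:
H(D, Y) = 2 - √(5 + D) (H(D, Y) = 2 - √(D + 5) = 2 - √(5 + D))
X(n, Z) = (-3 + Z)/(2*n) (X(n, Z) = (-3 + Z)/((2*n)) = (-3 + Z)*(1/(2*n)) = (-3 + Z)/(2*n))
F(N) = 1/(N - 1/(2*N)) (F(N) = 1/((-3 + (2 - √(5 - 5)))/(2*N) + N) = 1/((-3 + (2 - √0))/(2*N) + N) = 1/((-3 + (2 - 1*0))/(2*N) + N) = 1/((-3 + (2 + 0))/(2*N) + N) = 1/((-3 + 2)/(2*N) + N) = 1/((½)*(-1)/N + N) = 1/(-1/(2*N) + N) = 1/(N - 1/(2*N)))
(F(3) + s(-7, 0))² = (2*3/(-1 + 2*3²) + 0)² = (2*3/(-1 + 2*9) + 0)² = (2*3/(-1 + 18) + 0)² = (2*3/17 + 0)² = (2*3*(1/17) + 0)² = (6/17 + 0)² = (6/17)² = 36/289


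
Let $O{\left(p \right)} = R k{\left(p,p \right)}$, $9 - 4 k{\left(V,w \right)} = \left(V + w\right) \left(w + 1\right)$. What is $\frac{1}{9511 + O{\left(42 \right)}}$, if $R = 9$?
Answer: $\frac{4}{5617} \approx 0.00071212$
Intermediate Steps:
$k{\left(V,w \right)} = \frac{9}{4} - \frac{\left(1 + w\right) \left(V + w\right)}{4}$ ($k{\left(V,w \right)} = \frac{9}{4} - \frac{\left(V + w\right) \left(w + 1\right)}{4} = \frac{9}{4} - \frac{\left(V + w\right) \left(1 + w\right)}{4} = \frac{9}{4} - \frac{\left(1 + w\right) \left(V + w\right)}{4}$)
$O{\left(p \right)} = \frac{81}{4} - \frac{9 p}{2} - \frac{9 p^{2}}{2}$ ($O{\left(p \right)} = 9 \left(\frac{9}{4} - \frac{p}{4} - \frac{p}{4} - \frac{p^{2}}{4} - \frac{p p}{4}\right) = 9 \left(\frac{9}{4} - \frac{p}{4} - \frac{p}{4} - \frac{p^{2}}{4} - \frac{p^{2}}{4}\right) = 9 \left(\frac{9}{4} - \frac{p}{2} - \frac{p^{2}}{2}\right) = \frac{81}{4} - \frac{9 p}{2} - \frac{9 p^{2}}{2}$)
$\frac{1}{9511 + O{\left(42 \right)}} = \frac{1}{9511 - \left(\frac{675}{4} + 7938\right)} = \frac{1}{9511 - \frac{32427}{4}} = \frac{1}{\frac{5617}{4}} = \frac{4}{5617}$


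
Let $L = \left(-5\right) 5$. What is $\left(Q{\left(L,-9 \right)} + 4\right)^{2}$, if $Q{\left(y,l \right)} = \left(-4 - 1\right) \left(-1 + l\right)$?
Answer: $2916$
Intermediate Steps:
$L = -25$
$Q{\left(y,l \right)} = 5 - 5 l$ ($Q{\left(y,l \right)} = - 5 \left(-1 + l\right) = 5 - 5 l$)
$\left(Q{\left(L,-9 \right)} + 4\right)^{2} = \left(\left(5 - -45\right) + 4\right)^{2} = \left(\left(5 + 45\right) + 4\right)^{2} = \left(50 + 4\right)^{2} = 54^{2} = 2916$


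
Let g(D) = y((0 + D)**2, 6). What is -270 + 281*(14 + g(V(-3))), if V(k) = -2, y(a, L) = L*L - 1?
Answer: 13499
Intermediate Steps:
y(a, L) = -1 + L**2 (y(a, L) = L**2 - 1 = -1 + L**2)
g(D) = 35 (g(D) = -1 + 6**2 = -1 + 36 = 35)
-270 + 281*(14 + g(V(-3))) = -270 + 281*(14 + 35) = -270 + 281*49 = -270 + 13769 = 13499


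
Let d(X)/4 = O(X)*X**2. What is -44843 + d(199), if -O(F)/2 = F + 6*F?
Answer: -441358387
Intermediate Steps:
O(F) = -14*F (O(F) = -2*(F + 6*F) = -14*F)
d(X) = -56*X**3 (d(X) = 4*((-14*X)*X**2) = 4*(-14*X**3) = -56*X**3)
-44843 + d(199) = -44843 - 56*199**3 = -44843 - 56*7880599 = -44843 - 441313544 = -441358387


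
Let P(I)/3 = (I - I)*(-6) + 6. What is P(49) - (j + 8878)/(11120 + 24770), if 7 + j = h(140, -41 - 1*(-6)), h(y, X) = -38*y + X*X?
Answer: 320622/17945 ≈ 17.867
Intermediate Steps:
h(y, X) = X² - 38*y (h(y, X) = -38*y + X² = X² - 38*y)
j = -4102 (j = -7 + ((-41 - 1*(-6))² - 38*140) = -7 + ((-41 + 6)² - 5320) = -7 + ((-35)² - 5320) = -7 + (1225 - 5320) = -7 - 4095 = -4102)
P(I) = 18 (P(I) = 3*((I - I)*(-6) + 6) = 3*(0*(-6) + 6) = 3*(0 + 6) = 3*6 = 18)
P(49) - (j + 8878)/(11120 + 24770) = 18 - (-4102 + 8878)/(11120 + 24770) = 18 - 4776/35890 = 18 - 1*2388/17945 = 18 - 2388/17945 = 320622/17945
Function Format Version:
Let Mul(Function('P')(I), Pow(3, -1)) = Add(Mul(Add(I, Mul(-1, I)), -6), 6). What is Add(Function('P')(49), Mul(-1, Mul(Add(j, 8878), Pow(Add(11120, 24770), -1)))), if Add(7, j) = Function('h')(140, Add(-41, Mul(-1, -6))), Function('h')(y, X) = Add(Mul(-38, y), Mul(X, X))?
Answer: Rational(320622, 17945) ≈ 17.867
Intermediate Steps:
Function('h')(y, X) = Add(Pow(X, 2), Mul(-38, y)) (Function('h')(y, X) = Add(Mul(-38, y), Pow(X, 2)) = Add(Pow(X, 2), Mul(-38, y)))
j = -4102 (j = Add(-7, Add(Pow(Add(-41, Mul(-1, -6)), 2), Mul(-38, 140))) = Add(-7, Add(Pow(Add(-41, 6), 2), -5320)) = Add(-7, Add(Pow(-35, 2), -5320)) = Add(-7, Add(1225, -5320)) = Add(-7, -4095) = -4102)
Function('P')(I) = 18 (Function('P')(I) = Mul(3, Add(Mul(Add(I, Mul(-1, I)), -6), 6)) = Mul(3, Add(Mul(0, -6), 6)) = Mul(3, Add(0, 6)) = Mul(3, 6) = 18)
Add(Function('P')(49), Mul(-1, Mul(Add(j, 8878), Pow(Add(11120, 24770), -1)))) = Add(18, Mul(-1, Mul(Add(-4102, 8878), Pow(Add(11120, 24770), -1)))) = Add(18, Mul(-1, Mul(4776, Pow(35890, -1)))) = Add(18, Mul(-1, Mul(4776, Rational(1, 35890)))) = Add(18, Mul(-1, Rational(2388, 17945))) = Add(18, Rational(-2388, 17945)) = Rational(320622, 17945)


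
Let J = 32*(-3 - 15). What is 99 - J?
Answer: 675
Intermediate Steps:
J = -576 (J = 32*(-18) = -576)
99 - J = 99 - 1*(-576) = 99 + 576 = 675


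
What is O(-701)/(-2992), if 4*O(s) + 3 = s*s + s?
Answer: -490697/11968 ≈ -41.001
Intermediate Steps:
O(s) = -¾ + s/4 + s²/4 (O(s) = -¾ + (s*s + s)/4 = -¾ + (s² + s)/4 = -¾ + (s + s²)/4 = -¾ + (s/4 + s²/4) = -¾ + s/4 + s²/4)
O(-701)/(-2992) = (-¾ + (¼)*(-701) + (¼)*(-701)²)/(-2992) = (-¾ - 701/4 + (¼)*491401)*(-1/2992) = (-¾ - 701/4 + 491401/4)*(-1/2992) = (490697/4)*(-1/2992) = -490697/11968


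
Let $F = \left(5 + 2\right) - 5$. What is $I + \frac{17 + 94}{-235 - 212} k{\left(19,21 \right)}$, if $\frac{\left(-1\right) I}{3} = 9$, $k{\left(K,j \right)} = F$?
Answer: $- \frac{4097}{149} \approx -27.497$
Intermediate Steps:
$F = 2$ ($F = 7 - 5 = 2$)
$k{\left(K,j \right)} = 2$
$I = -27$ ($I = \left(-3\right) 9 = -27$)
$I + \frac{17 + 94}{-235 - 212} k{\left(19,21 \right)} = -27 + \frac{17 + 94}{-235 - 212} \cdot 2 = -27 + \frac{111}{-447} \cdot 2 = -27 + 111 \left(- \frac{1}{447}\right) 2 = -27 - \frac{74}{149} = - \frac{4097}{149}$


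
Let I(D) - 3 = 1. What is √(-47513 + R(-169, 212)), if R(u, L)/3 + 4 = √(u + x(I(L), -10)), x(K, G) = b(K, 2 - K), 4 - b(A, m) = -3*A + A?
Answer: √(-47525 + 3*I*√157) ≈ 0.0862 + 218.0*I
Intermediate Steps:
I(D) = 4 (I(D) = 3 + 1 = 4)
b(A, m) = 4 + 2*A (b(A, m) = 4 - (-3*A + A) = 4 - (-2)*A = 4 + 2*A)
x(K, G) = 4 + 2*K
R(u, L) = -12 + 3*√(12 + u) (R(u, L) = -12 + 3*√(u + (4 + 2*4)) = -12 + 3*√(u + (4 + 8)) = -12 + 3*√(u + 12) = -12 + 3*√(12 + u))
√(-47513 + R(-169, 212)) = √(-47513 + (-12 + 3*√(12 - 169))) = √(-47513 + (-12 + 3*√(-157))) = √(-47513 + (-12 + 3*(I*√157))) = √(-47513 + (-12 + 3*I*√157)) = √(-47525 + 3*I*√157)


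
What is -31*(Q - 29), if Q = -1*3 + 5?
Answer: 837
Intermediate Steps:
Q = 2 (Q = -3 + 5 = 2)
-31*(Q - 29) = -31*(2 - 29) = -31*(-27) = 837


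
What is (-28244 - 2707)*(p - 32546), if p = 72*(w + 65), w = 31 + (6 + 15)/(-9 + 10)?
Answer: 746600022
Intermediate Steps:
w = 52 (w = 31 + 21/1 = 31 + 21*1 = 31 + 21 = 52)
p = 8424 (p = 72*(52 + 65) = 72*117 = 8424)
(-28244 - 2707)*(p - 32546) = (-28244 - 2707)*(8424 - 32546) = -30951*(-24122) = 746600022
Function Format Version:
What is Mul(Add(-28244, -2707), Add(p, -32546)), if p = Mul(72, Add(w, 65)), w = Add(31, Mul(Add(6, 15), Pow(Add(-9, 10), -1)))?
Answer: 746600022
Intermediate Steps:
w = 52 (w = Add(31, Mul(21, Pow(1, -1))) = Add(31, Mul(21, 1)) = Add(31, 21) = 52)
p = 8424 (p = Mul(72, Add(52, 65)) = Mul(72, 117) = 8424)
Mul(Add(-28244, -2707), Add(p, -32546)) = Mul(Add(-28244, -2707), Add(8424, -32546)) = Mul(-30951, -24122) = 746600022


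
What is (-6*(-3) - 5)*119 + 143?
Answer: 1690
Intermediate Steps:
(-6*(-3) - 5)*119 + 143 = (18 - 5)*119 + 143 = 13*119 + 143 = 1547 + 143 = 1690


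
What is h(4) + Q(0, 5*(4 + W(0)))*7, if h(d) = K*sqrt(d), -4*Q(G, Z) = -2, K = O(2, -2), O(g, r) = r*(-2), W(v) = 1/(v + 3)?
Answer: 23/2 ≈ 11.500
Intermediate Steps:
W(v) = 1/(3 + v)
O(g, r) = -2*r
K = 4 (K = -2*(-2) = 4)
Q(G, Z) = 1/2 (Q(G, Z) = -1/4*(-2) = 1/2)
h(d) = 4*sqrt(d)
h(4) + Q(0, 5*(4 + W(0)))*7 = 4*sqrt(4) + (1/2)*7 = 4*2 + 7/2 = 8 + 7/2 = 23/2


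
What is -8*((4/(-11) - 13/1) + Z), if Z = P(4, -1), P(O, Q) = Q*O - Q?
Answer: 1440/11 ≈ 130.91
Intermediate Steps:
P(O, Q) = -Q + O*Q (P(O, Q) = O*Q - Q = -Q + O*Q)
Z = -3 (Z = -(-1 + 4) = -1*3 = -3)
-8*((4/(-11) - 13/1) + Z) = -8*((4/(-11) - 13/1) - 3) = -8*((4*(-1/11) - 13*1) - 3) = -8*((-4/11 - 13) - 3) = -8*(-147/11 - 3) = -8*(-180/11) = 1440/11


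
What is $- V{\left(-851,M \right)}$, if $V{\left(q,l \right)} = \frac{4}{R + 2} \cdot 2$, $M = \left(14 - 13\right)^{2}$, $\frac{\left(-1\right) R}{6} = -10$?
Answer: $- \frac{4}{31} \approx -0.12903$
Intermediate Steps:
$R = 60$ ($R = \left(-6\right) \left(-10\right) = 60$)
$M = 1$ ($M = 1^{2} = 1$)
$V{\left(q,l \right)} = \frac{4}{31}$ ($V{\left(q,l \right)} = \frac{4}{60 + 2} \cdot 2 = \frac{4}{62} \cdot 2 = 4 \cdot \frac{1}{62} \cdot 2 = \frac{2}{31} \cdot 2 = \frac{4}{31}$)
$- V{\left(-851,M \right)} = \left(-1\right) \frac{4}{31} = - \frac{4}{31}$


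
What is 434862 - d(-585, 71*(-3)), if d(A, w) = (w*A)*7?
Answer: -437373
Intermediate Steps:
d(A, w) = 7*A*w (d(A, w) = (A*w)*7 = 7*A*w)
434862 - d(-585, 71*(-3)) = 434862 - 7*(-585)*71*(-3) = 434862 - 7*(-585)*(-213) = 434862 - 1*872235 = 434862 - 872235 = -437373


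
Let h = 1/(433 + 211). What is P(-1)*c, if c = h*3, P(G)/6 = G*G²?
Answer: -9/322 ≈ -0.027950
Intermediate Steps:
h = 1/644 ≈ 0.0015528
P(G) = 6*G³ (P(G) = 6*(G*G²) = 6*G³)
c = 3/644 (c = (1/644)*3 = 3/644 ≈ 0.0046584)
P(-1)*c = (6*(-1)³)*(3/644) = (6*(-1))*(3/644) = -6*3/644 = -9/322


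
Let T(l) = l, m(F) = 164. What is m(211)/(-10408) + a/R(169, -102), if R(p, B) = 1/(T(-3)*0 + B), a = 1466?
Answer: -389082305/2602 ≈ -1.4953e+5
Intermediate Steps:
R(p, B) = 1/B (R(p, B) = 1/(-3*0 + B) = 1/(0 + B) = 1/B)
m(211)/(-10408) + a/R(169, -102) = 164/(-10408) + 1466/(1/(-102)) = 164*(-1/10408) + 1466/(-1/102) = -41/2602 + 1466*(-102) = -41/2602 - 149532 = -389082305/2602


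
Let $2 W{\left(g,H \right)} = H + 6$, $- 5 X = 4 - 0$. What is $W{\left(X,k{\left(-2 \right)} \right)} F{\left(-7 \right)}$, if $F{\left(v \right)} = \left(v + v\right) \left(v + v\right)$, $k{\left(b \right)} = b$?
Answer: $392$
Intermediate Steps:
$X = - \frac{4}{5}$ ($X = - \frac{4 - 0}{5} = - \frac{4 + 0}{5} = \left(- \frac{1}{5}\right) 4 = - \frac{4}{5} \approx -0.8$)
$W{\left(g,H \right)} = 3 + \frac{H}{2}$ ($W{\left(g,H \right)} = \frac{H + 6}{2} = \frac{6 + H}{2} = 3 + \frac{H}{2}$)
$F{\left(v \right)} = 4 v^{2}$ ($F{\left(v \right)} = 2 v 2 v = 4 v^{2}$)
$W{\left(X,k{\left(-2 \right)} \right)} F{\left(-7 \right)} = \left(3 + \frac{1}{2} \left(-2\right)\right) 4 \left(-7\right)^{2} = \left(3 - 1\right) 4 \cdot 49 = 2 \cdot 196 = 392$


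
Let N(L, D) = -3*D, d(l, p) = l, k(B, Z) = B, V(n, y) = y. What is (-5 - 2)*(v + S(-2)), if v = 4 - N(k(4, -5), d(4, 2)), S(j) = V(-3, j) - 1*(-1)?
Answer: -105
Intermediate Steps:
S(j) = 1 + j (S(j) = j - 1*(-1) = j + 1 = 1 + j)
v = 16 (v = 4 - (-3)*4 = 4 - 1*(-12) = 4 + 12 = 16)
(-5 - 2)*(v + S(-2)) = (-5 - 2)*(16 + (1 - 2)) = -7*(16 - 1) = -7*15 = -105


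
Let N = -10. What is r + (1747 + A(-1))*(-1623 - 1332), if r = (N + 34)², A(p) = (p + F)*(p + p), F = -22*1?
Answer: -5297739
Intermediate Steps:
F = -22
A(p) = 2*p*(-22 + p) (A(p) = (p - 22)*(p + p) = (-22 + p)*(2*p) = 2*p*(-22 + p))
r = 576 (r = (-10 + 34)² = 24² = 576)
r + (1747 + A(-1))*(-1623 - 1332) = 576 + (1747 + 2*(-1)*(-22 - 1))*(-1623 - 1332) = 576 + (1747 + 2*(-1)*(-23))*(-2955) = 576 + (1747 + 46)*(-2955) = 576 + 1793*(-2955) = 576 - 5298315 = -5297739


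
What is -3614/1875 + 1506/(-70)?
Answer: -307673/13125 ≈ -23.442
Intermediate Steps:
-3614/1875 + 1506/(-70) = -3614*1/1875 + 1506*(-1/70) = -3614/1875 - 753/35 = -307673/13125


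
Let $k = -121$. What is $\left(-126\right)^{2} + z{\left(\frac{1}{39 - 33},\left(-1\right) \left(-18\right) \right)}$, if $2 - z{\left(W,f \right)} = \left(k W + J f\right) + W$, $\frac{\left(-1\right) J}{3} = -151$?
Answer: $7744$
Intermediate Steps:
$J = 453$ ($J = \left(-3\right) \left(-151\right) = 453$)
$z{\left(W,f \right)} = 2 - 453 f + 120 W$ ($z{\left(W,f \right)} = 2 - \left(\left(- 121 W + 453 f\right) + W\right) = 2 - \left(- 120 W + 453 f\right) = 2 + \left(- 453 f + 120 W\right) = 2 - 453 f + 120 W$)
$\left(-126\right)^{2} + z{\left(\frac{1}{39 - 33},\left(-1\right) \left(-18\right) \right)} = \left(-126\right)^{2} + \left(2 - 453 \left(\left(-1\right) \left(-18\right)\right) + \frac{120}{39 - 33}\right) = 15876 + \left(2 - 8154 + \frac{120}{6}\right) = 15876 + \left(2 - 8154 + 120 \cdot \frac{1}{6}\right) = 15876 + \left(2 - 8154 + 20\right) = 15876 - 8132 = 7744$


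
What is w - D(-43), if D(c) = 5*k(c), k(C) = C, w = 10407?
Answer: 10622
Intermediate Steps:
D(c) = 5*c
w - D(-43) = 10407 - 5*(-43) = 10407 - 1*(-215) = 10407 + 215 = 10622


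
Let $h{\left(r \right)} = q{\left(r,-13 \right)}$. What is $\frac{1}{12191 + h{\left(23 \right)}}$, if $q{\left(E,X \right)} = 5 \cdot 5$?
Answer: $\frac{1}{12216} \approx 8.186 \cdot 10^{-5}$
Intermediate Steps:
$q{\left(E,X \right)} = 25$
$h{\left(r \right)} = 25$
$\frac{1}{12191 + h{\left(23 \right)}} = \frac{1}{12191 + 25} = \frac{1}{12216}$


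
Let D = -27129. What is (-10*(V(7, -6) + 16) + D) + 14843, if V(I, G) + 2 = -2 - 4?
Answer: -12366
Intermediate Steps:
V(I, G) = -8 (V(I, G) = -2 + (-2 - 4) = -2 - 6 = -8)
(-10*(V(7, -6) + 16) + D) + 14843 = (-10*(-8 + 16) - 27129) + 14843 = (-10*8 - 27129) + 14843 = (-80 - 27129) + 14843 = -27209 + 14843 = -12366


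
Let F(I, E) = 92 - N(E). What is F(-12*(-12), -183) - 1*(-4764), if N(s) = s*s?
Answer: -28633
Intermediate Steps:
N(s) = s**2
F(I, E) = 92 - E**2
F(-12*(-12), -183) - 1*(-4764) = (92 - 1*(-183)**2) - 1*(-4764) = (92 - 1*33489) + 4764 = (92 - 33489) + 4764 = -33397 + 4764 = -28633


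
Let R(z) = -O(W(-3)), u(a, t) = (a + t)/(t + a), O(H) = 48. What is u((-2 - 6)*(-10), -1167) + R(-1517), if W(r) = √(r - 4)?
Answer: -47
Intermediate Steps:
W(r) = √(-4 + r)
u(a, t) = 1 (u(a, t) = (a + t)/(a + t) = 1)
R(z) = -48 (R(z) = -1*48 = -48)
u((-2 - 6)*(-10), -1167) + R(-1517) = 1 - 48 = -47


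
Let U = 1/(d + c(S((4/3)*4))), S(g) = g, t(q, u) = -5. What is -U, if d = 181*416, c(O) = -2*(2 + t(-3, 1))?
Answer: -1/75302 ≈ -1.3280e-5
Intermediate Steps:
c(O) = 6 (c(O) = -2*(2 - 5) = -2*(-3) = 6)
d = 75296
U = 1/75302 (U = 1/(75296 + 6) = 1/75302 ≈ 1.3280e-5)
-U = -1*1/75302 = -1/75302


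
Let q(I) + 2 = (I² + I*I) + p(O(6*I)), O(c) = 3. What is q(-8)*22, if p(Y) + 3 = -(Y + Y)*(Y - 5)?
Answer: 2970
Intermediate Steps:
p(Y) = -3 - 2*Y*(-5 + Y) (p(Y) = -3 - (Y + Y)*(Y - 5) = -3 - 2*Y*(-5 + Y))
q(I) = 7 + 2*I² (q(I) = -2 + ((I² + I*I) + (-3 - 2*3² + 10*3)) = -2 + ((I² + I²) + (-3 - 2*9 + 30)) = -2 + (2*I² + (-3 - 18 + 30)) = -2 + (2*I² + 9) = -2 + (9 + 2*I²) = 7 + 2*I²)
q(-8)*22 = (7 + 2*(-8)²)*22 = (7 + 2*64)*22 = (7 + 128)*22 = 135*22 = 2970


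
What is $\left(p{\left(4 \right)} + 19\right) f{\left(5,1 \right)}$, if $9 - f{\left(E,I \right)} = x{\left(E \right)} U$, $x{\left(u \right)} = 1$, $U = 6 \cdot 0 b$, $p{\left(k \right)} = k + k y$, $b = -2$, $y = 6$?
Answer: $423$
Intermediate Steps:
$p{\left(k \right)} = 7 k$ ($p{\left(k \right)} = k + k 6 = k + 6 k = 7 k$)
$U = 0$ ($U = 6 \cdot 0 \left(-2\right) = 0 \left(-2\right) = 0$)
$f{\left(E,I \right)} = 9$ ($f{\left(E,I \right)} = 9 - 1 \cdot 0 = 9 - 0 = 9 + 0 = 9$)
$\left(p{\left(4 \right)} + 19\right) f{\left(5,1 \right)} = \left(7 \cdot 4 + 19\right) 9 = \left(28 + 19\right) 9 = 47 \cdot 9 = 423$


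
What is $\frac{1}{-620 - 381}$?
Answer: $- \frac{1}{1001} \approx -0.000999$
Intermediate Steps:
$\frac{1}{-620 - 381} = \frac{1}{-1001} = - \frac{1}{1001}$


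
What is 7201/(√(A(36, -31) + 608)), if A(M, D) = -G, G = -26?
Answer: 7201*√634/634 ≈ 285.99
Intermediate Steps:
A(M, D) = 26 (A(M, D) = -1*(-26) = 26)
7201/(√(A(36, -31) + 608)) = 7201/(√(26 + 608)) = 7201/(√634) = 7201*(√634/634) = 7201*√634/634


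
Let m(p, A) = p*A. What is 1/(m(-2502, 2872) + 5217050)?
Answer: -1/1968694 ≈ -5.0795e-7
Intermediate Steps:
m(p, A) = A*p
1/(m(-2502, 2872) + 5217050) = 1/(2872*(-2502) + 5217050) = 1/(-7185744 + 5217050) = 1/(-1968694) = -1/1968694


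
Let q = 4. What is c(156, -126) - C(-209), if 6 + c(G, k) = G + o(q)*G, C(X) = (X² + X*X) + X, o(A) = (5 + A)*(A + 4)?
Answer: -75771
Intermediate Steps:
o(A) = (4 + A)*(5 + A) (o(A) = (5 + A)*(4 + A) = (4 + A)*(5 + A))
C(X) = X + 2*X² (C(X) = (X² + X²) + X = 2*X² + X = X + 2*X²)
c(G, k) = -6 + 73*G (c(G, k) = -6 + (G + (20 + 4² + 9*4)*G) = -6 + (G + (20 + 16 + 36)*G) = -6 + (G + 72*G) = -6 + 73*G)
c(156, -126) - C(-209) = (-6 + 73*156) - (-209)*(1 + 2*(-209)) = (-6 + 11388) - (-209)*(1 - 418) = 11382 - (-209)*(-417) = 11382 - 1*87153 = 11382 - 87153 = -75771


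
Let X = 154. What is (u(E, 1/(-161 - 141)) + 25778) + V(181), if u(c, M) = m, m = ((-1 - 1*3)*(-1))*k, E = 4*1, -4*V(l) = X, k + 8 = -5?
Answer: 51375/2 ≈ 25688.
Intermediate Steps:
k = -13 (k = -8 - 5 = -13)
V(l) = -77/2 (V(l) = -1/4*154 = -77/2)
E = 4
m = -52 (m = ((-1 - 1*3)*(-1))*(-13) = ((-1 - 3)*(-1))*(-13) = -4*(-1)*(-13) = 4*(-13) = -52)
u(c, M) = -52
(u(E, 1/(-161 - 141)) + 25778) + V(181) = (-52 + 25778) - 77/2 = 25726 - 77/2 = 51375/2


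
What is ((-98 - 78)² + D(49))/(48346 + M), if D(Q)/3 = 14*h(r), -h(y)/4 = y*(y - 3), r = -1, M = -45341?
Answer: 30304/3005 ≈ 10.085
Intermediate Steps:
h(y) = -4*y*(-3 + y) (h(y) = -4*y*(y - 3) = -4*y*(-3 + y))
D(Q) = -672 (D(Q) = 3*(14*(4*(-1)*(3 - 1*(-1)))) = 3*(14*(4*(-1)*(3 + 1))) = 3*(14*(4*(-1)*4)) = 3*(14*(-16)) = 3*(-224) = -672)
((-98 - 78)² + D(49))/(48346 + M) = ((-98 - 78)² - 672)/(48346 - 45341) = ((-176)² - 672)/3005 = (30976 - 672)*(1/3005) = 30304*(1/3005) = 30304/3005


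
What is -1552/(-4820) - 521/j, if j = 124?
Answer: -579693/149420 ≈ -3.8796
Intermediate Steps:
-1552/(-4820) - 521/j = -1552/(-4820) - 521/124 = -1552*(-1/4820) - 521*1/124 = 388/1205 - 521/124 = -579693/149420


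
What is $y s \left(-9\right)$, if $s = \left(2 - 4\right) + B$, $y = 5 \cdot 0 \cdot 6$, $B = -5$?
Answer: $0$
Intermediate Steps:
$y = 0$ ($y = 5 \cdot 0 = 0$)
$s = -7$ ($s = \left(2 - 4\right) - 5 = -2 - 5 = -7$)
$y s \left(-9\right) = 0 \left(-7\right) \left(-9\right) = 0 \left(-9\right) = 0$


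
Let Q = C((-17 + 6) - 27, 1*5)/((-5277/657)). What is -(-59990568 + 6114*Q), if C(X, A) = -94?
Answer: 105397546308/1759 ≈ 5.9919e+7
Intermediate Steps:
Q = 20586/1759 (Q = -94/((-5277/657)) = -94/((-5277*1/657)) = -94/(-1759/219) = -94*(-219/1759) = 20586/1759 ≈ 11.703)
-(-59990568 + 6114*Q) = -6114/(1/(20586/1759 - 9812)) = -6114/(1/(-17238722/1759)) = -6114/(-1759/17238722) = -6114*(-17238722/1759) = 105397546308/1759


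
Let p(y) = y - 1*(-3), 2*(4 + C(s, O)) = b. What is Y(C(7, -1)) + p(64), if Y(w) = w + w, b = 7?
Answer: 66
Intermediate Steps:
C(s, O) = -1/2 (C(s, O) = -4 + (1/2)*7 = -4 + 7/2 = -1/2)
p(y) = 3 + y (p(y) = y + 3 = 3 + y)
Y(w) = 2*w
Y(C(7, -1)) + p(64) = 2*(-1/2) + (3 + 64) = -1 + 67 = 66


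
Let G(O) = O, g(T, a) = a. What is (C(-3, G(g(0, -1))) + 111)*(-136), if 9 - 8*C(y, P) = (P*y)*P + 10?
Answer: -15130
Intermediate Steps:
C(y, P) = -⅛ - y*P²/8 (C(y, P) = 9/8 - ((P*y)*P + 10)/8 = 9/8 - (y*P² + 10)/8 = 9/8 - (10 + y*P²)/8 = 9/8 + (-5/4 - y*P²/8) = -⅛ - y*P²/8)
(C(-3, G(g(0, -1))) + 111)*(-136) = ((-⅛ - ⅛*(-3)*(-1)²) + 111)*(-136) = ((-⅛ - ⅛*(-3)*1) + 111)*(-136) = ((-⅛ + 3/8) + 111)*(-136) = (¼ + 111)*(-136) = (445/4)*(-136) = -15130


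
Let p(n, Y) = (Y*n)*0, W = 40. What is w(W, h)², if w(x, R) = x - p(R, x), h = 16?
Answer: 1600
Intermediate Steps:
p(n, Y) = 0
w(x, R) = x (w(x, R) = x - 1*0 = x + 0 = x)
w(W, h)² = 40² = 1600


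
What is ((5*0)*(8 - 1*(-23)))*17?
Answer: 0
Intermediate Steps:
((5*0)*(8 - 1*(-23)))*17 = (0*(8 + 23))*17 = (0*31)*17 = 0*17 = 0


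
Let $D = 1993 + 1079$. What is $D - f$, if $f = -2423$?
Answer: $5495$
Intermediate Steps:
$D = 3072$
$D - f = 3072 - -2423 = 3072 + 2423 = 5495$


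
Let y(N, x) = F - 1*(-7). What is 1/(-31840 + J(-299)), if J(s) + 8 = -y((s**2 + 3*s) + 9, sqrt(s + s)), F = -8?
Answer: -1/31847 ≈ -3.1400e-5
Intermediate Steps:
y(N, x) = -1 (y(N, x) = -8 - 1*(-7) = -8 + 7 = -1)
J(s) = -7 (J(s) = -8 - 1*(-1) = -8 + 1 = -7)
1/(-31840 + J(-299)) = 1/(-31840 - 7) = 1/(-31847) = -1/31847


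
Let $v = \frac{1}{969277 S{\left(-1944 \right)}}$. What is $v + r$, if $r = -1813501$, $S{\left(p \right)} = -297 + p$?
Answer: $- \frac{3939195756469258}{2172149757} \approx -1.8135 \cdot 10^{6}$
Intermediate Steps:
$v = - \frac{1}{2172149757}$ ($v = \frac{1}{969277 \left(-297 - 1944\right)} = \frac{1}{969277 \left(-2241\right)} = \frac{1}{969277} \left(- \frac{1}{2241}\right) = - \frac{1}{2172149757} \approx -4.6037 \cdot 10^{-10}$)
$v + r = - \frac{1}{2172149757} - 1813501 = - \frac{3939195756469258}{2172149757}$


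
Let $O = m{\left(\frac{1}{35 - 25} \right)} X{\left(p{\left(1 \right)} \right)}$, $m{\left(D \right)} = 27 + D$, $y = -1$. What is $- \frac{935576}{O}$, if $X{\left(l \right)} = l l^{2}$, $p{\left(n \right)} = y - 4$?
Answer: $\frac{1871152}{6775} \approx 276.18$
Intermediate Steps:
$p{\left(n \right)} = -5$ ($p{\left(n \right)} = -1 - 4 = -5$)
$X{\left(l \right)} = l^{3}$
$O = - \frac{6775}{2}$ ($O = \left(27 + \frac{1}{35 - 25}\right) \left(-5\right)^{3} = \left(27 + \frac{1}{10}\right) \left(-125\right) = \frac{271}{10} \left(-125\right) = - \frac{6775}{2} \approx -3387.5$)
$- \frac{935576}{O} = - \frac{935576}{- \frac{6775}{2}} = \left(-935576\right) \left(- \frac{2}{6775}\right) = \frac{1871152}{6775}$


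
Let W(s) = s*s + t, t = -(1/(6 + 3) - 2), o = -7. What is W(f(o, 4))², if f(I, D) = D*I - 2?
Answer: 65885689/81 ≈ 8.1340e+5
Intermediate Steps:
f(I, D) = -2 + D*I
t = 17/9 (t = -(1/9 - 2) = -(⅑ - 2) = -1*(-17/9) = 17/9 ≈ 1.8889)
W(s) = 17/9 + s² (W(s) = s*s + 17/9 = s² + 17/9 = 17/9 + s²)
W(f(o, 4))² = (17/9 + (-2 + 4*(-7))²)² = (17/9 + (-2 - 28)²)² = (17/9 + (-30)²)² = (17/9 + 900)² = (8117/9)² = 65885689/81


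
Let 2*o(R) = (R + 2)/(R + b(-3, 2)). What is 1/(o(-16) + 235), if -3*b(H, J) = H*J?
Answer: 2/471 ≈ 0.0042463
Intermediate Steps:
b(H, J) = -H*J/3
o(R) = 1/2 (o(R) = ((R + 2)/(R - 1/3*(-3)*2))/2 = ((2 + R)/(R + 2))/2 = ((2 + R)/(2 + R))/2 = (1/2)*1 = 1/2)
1/(o(-16) + 235) = 1/(1/2 + 235) = 1/(471/2) = 2/471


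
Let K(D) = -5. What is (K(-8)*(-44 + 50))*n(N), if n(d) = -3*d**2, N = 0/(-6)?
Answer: 0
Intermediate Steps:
N = 0 (N = 0*(-1/6) = 0)
(K(-8)*(-44 + 50))*n(N) = (-5*(-44 + 50))*(-3*0**2) = (-5*6)*(-3*0) = -30*0 = 0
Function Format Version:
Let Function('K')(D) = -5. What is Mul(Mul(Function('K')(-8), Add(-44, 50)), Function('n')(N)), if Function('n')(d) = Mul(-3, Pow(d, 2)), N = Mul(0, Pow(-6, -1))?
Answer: 0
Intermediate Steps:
N = 0 (N = Mul(0, Rational(-1, 6)) = 0)
Mul(Mul(Function('K')(-8), Add(-44, 50)), Function('n')(N)) = Mul(Mul(-5, Add(-44, 50)), Mul(-3, Pow(0, 2))) = Mul(Mul(-5, 6), Mul(-3, 0)) = Mul(-30, 0) = 0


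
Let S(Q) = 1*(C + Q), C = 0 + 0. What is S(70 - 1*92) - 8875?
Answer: -8897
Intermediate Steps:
C = 0
S(Q) = Q (S(Q) = 1*(0 + Q) = 1*Q = Q)
S(70 - 1*92) - 8875 = (70 - 1*92) - 8875 = (70 - 92) - 8875 = -22 - 8875 = -8897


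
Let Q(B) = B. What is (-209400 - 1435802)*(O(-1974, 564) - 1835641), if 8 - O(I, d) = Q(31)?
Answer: 3020038084128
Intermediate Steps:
O(I, d) = -23 (O(I, d) = 8 - 1*31 = 8 - 31 = -23)
(-209400 - 1435802)*(O(-1974, 564) - 1835641) = (-209400 - 1435802)*(-23 - 1835641) = -1645202*(-1835664) = 3020038084128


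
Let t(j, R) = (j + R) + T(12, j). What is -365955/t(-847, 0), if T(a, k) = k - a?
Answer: 365955/1706 ≈ 214.51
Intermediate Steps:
t(j, R) = -12 + R + 2*j (t(j, R) = (j + R) + (j - 1*12) = (R + j) + (j - 12) = (R + j) + (-12 + j) = -12 + R + 2*j)
-365955/t(-847, 0) = -365955/(-12 + 0 + 2*(-847)) = -365955/(-12 + 0 - 1694) = -365955/(-1706) = -365955*(-1/1706) = 365955/1706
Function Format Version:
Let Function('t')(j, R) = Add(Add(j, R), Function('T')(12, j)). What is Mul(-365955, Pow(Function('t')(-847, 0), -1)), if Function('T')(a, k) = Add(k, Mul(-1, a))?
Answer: Rational(365955, 1706) ≈ 214.51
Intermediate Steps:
Function('t')(j, R) = Add(-12, R, Mul(2, j)) (Function('t')(j, R) = Add(Add(j, R), Add(j, Mul(-1, 12))) = Add(Add(R, j), Add(j, -12)) = Add(Add(R, j), Add(-12, j)) = Add(-12, R, Mul(2, j)))
Mul(-365955, Pow(Function('t')(-847, 0), -1)) = Mul(-365955, Pow(Add(-12, 0, Mul(2, -847)), -1)) = Mul(-365955, Pow(Add(-12, 0, -1694), -1)) = Mul(-365955, Pow(-1706, -1)) = Mul(-365955, Rational(-1, 1706)) = Rational(365955, 1706)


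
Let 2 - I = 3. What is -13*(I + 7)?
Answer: -78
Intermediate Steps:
I = -1 (I = 2 - 1*3 = 2 - 3 = -1)
-13*(I + 7) = -13*(-1 + 7) = -13*6 = -78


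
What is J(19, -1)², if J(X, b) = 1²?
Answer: 1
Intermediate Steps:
J(X, b) = 1
J(19, -1)² = 1² = 1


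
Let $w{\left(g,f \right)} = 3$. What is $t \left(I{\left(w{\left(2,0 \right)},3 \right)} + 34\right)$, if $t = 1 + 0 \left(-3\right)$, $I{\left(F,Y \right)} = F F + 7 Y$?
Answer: $64$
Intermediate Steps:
$I{\left(F,Y \right)} = F^{2} + 7 Y$
$t = 1$ ($t = 1 + 0 = 1$)
$t \left(I{\left(w{\left(2,0 \right)},3 \right)} + 34\right) = 1 \left(\left(3^{2} + 7 \cdot 3\right) + 34\right) = 1 \left(\left(9 + 21\right) + 34\right) = 1 \left(30 + 34\right) = 1 \cdot 64 = 64$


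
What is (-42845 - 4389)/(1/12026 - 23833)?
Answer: 568036084/286615657 ≈ 1.9819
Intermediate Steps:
(-42845 - 4389)/(1/12026 - 23833) = -47234/(1/12026 - 23833) = -47234/(-286615657/12026) = -47234*(-12026/286615657) = 568036084/286615657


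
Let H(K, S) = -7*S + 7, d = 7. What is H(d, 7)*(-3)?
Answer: 126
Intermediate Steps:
H(K, S) = 7 - 7*S
H(d, 7)*(-3) = (7 - 7*7)*(-3) = (7 - 49)*(-3) = -42*(-3) = 126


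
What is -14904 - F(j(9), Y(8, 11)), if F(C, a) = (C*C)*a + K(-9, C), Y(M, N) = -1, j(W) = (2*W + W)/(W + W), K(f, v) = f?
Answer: -59571/4 ≈ -14893.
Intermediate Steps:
j(W) = 3/2 (j(W) = (3*W)/((2*W)) = (3*W)*(1/(2*W)) = 3/2)
F(C, a) = -9 + a*C² (F(C, a) = (C*C)*a - 9 = C²*a - 9 = a*C² - 9 = -9 + a*C²)
-14904 - F(j(9), Y(8, 11)) = -14904 - (-9 - (3/2)²) = -14904 - (-9 - 1*9/4) = -14904 - (-9 - 9/4) = -14904 - 1*(-45/4) = -14904 + 45/4 = -59571/4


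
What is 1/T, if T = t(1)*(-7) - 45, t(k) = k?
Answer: -1/52 ≈ -0.019231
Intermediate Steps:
T = -52 (T = 1*(-7) - 45 = -7 - 45 = -52)
1/T = 1/(-52) = -1/52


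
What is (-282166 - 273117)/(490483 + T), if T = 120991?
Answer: -555283/611474 ≈ -0.90811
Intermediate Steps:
(-282166 - 273117)/(490483 + T) = (-282166 - 273117)/(490483 + 120991) = -555283/611474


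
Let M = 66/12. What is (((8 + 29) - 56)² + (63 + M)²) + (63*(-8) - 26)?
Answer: 18093/4 ≈ 4523.3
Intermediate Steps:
M = 11/2 (M = 66*(1/12) = 11/2 ≈ 5.5000)
(((8 + 29) - 56)² + (63 + M)²) + (63*(-8) - 26) = (((8 + 29) - 56)² + (63 + 11/2)²) + (63*(-8) - 26) = ((37 - 56)² + (137/2)²) + (-504 - 26) = ((-19)² + 18769/4) - 530 = (361 + 18769/4) - 530 = 20213/4 - 530 = 18093/4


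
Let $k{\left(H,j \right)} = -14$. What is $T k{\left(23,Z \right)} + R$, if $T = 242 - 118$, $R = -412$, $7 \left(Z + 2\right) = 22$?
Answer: $-2148$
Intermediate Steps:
$Z = \frac{8}{7}$ ($Z = -2 + \frac{1}{7} \cdot 22 = -2 + \frac{22}{7} = \frac{8}{7} \approx 1.1429$)
$T = 124$
$T k{\left(23,Z \right)} + R = 124 \left(-14\right) - 412 = -1736 - 412 = -2148$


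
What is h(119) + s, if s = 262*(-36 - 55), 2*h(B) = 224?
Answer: -23730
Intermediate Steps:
h(B) = 112 (h(B) = (½)*224 = 112)
s = -23842 (s = 262*(-91) = -23842)
h(119) + s = 112 - 23842 = -23730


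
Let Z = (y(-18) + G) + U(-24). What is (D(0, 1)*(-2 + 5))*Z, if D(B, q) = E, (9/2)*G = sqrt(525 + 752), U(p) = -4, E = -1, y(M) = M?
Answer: 66 - 2*sqrt(1277)/3 ≈ 42.177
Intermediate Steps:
G = 2*sqrt(1277)/9 (G = 2*sqrt(525 + 752)/9 = 2*sqrt(1277)/9 ≈ 7.9411)
D(B, q) = -1
Z = -22 + 2*sqrt(1277)/9 (Z = (-18 + 2*sqrt(1277)/9) - 4 = -22 + 2*sqrt(1277)/9 ≈ -14.059)
(D(0, 1)*(-2 + 5))*Z = (-(-2 + 5))*(-22 + 2*sqrt(1277)/9) = (-1*3)*(-22 + 2*sqrt(1277)/9) = -3*(-22 + 2*sqrt(1277)/9) = 66 - 2*sqrt(1277)/3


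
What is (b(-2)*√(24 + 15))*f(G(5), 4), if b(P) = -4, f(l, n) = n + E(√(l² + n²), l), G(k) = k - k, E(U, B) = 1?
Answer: -20*√39 ≈ -124.90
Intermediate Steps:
G(k) = 0
f(l, n) = 1 + n (f(l, n) = n + 1 = 1 + n)
(b(-2)*√(24 + 15))*f(G(5), 4) = (-4*√(24 + 15))*(1 + 4) = -4*√39*5 = -20*√39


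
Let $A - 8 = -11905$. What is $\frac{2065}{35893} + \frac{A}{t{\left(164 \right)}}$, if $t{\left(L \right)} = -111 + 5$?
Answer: $\frac{427237911}{3804658} \approx 112.29$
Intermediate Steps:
$t{\left(L \right)} = -106$
$A = -11897$ ($A = 8 - 11905 = -11897$)
$\frac{2065}{35893} + \frac{A}{t{\left(164 \right)}} = \frac{2065}{35893} - \frac{11897}{-106} = 2065 \cdot \frac{1}{35893} - - \frac{11897}{106} = \frac{2065}{35893} + \frac{11897}{106} = \frac{427237911}{3804658}$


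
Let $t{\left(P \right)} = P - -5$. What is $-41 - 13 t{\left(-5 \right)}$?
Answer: $-41$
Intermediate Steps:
$t{\left(P \right)} = 5 + P$ ($t{\left(P \right)} = P + 5 = 5 + P$)
$-41 - 13 t{\left(-5 \right)} = -41 - 13 \left(5 - 5\right) = -41 - 0 = -41 + 0 = -41$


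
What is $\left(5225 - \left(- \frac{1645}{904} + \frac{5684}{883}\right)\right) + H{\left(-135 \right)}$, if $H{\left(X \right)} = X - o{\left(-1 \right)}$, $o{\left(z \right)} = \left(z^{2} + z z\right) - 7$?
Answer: $\frac{4063306239}{798232} \approx 5090.4$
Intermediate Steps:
$o{\left(z \right)} = -7 + 2 z^{2}$ ($o{\left(z \right)} = \left(z^{2} + z^{2}\right) - 7 = 2 z^{2} - 7 = -7 + 2 z^{2}$)
$H{\left(X \right)} = 5 + X$ ($H{\left(X \right)} = X - \left(-7 + 2 \left(-1\right)^{2}\right) = X - \left(-7 + 2 \cdot 1\right) = X - \left(-7 + 2\right) = X - -5 = X + 5 = 5 + X$)
$\left(5225 - \left(- \frac{1645}{904} + \frac{5684}{883}\right)\right) + H{\left(-135 \right)} = \left(5225 - \left(- \frac{1645}{904} + \frac{5684}{883}\right)\right) + \left(5 - 135\right) = \left(5225 - \frac{3685801}{798232}\right) - 130 = \frac{4167076399}{798232} - 130 = \frac{4063306239}{798232}$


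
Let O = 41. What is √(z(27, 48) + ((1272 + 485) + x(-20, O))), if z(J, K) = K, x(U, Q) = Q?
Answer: √1846 ≈ 42.965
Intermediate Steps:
√(z(27, 48) + ((1272 + 485) + x(-20, O))) = √(48 + ((1272 + 485) + 41)) = √(48 + (1757 + 41)) = √(48 + 1798) = √1846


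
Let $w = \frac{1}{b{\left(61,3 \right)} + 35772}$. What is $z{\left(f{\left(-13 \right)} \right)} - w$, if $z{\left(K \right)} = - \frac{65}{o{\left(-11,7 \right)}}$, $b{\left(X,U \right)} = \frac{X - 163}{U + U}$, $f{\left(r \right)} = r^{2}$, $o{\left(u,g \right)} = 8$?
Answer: $- \frac{2324083}{286040} \approx -8.125$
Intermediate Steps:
$b{\left(X,U \right)} = \frac{-163 + X}{2 U}$
$w = \frac{1}{35755}$ ($w = \frac{1}{\frac{-163 + 61}{2 \cdot 3} + 35772} = \frac{1}{\frac{1}{2} \cdot \frac{1}{3} \left(-102\right) + 35772} = \frac{1}{-17 + 35772} = \frac{1}{35755} \approx 2.7968 \cdot 10^{-5}$)
$z{\left(K \right)} = - \frac{65}{8}$
$z{\left(f{\left(-13 \right)} \right)} - w = - \frac{65}{8} - \frac{1}{35755} = - \frac{2324083}{286040}$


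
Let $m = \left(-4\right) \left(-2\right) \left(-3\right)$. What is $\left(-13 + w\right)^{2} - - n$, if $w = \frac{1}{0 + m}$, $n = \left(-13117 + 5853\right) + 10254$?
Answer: $\frac{1820209}{576} \approx 3160.1$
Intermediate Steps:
$n = 2990$ ($n = -7264 + 10254 = 2990$)
$m = -24$ ($m = 8 \left(-3\right) = -24$)
$w = - \frac{1}{24}$ ($w = \frac{1}{0 - 24} = \frac{1}{-24} = - \frac{1}{24} \approx -0.041667$)
$\left(-13 + w\right)^{2} - - n = \left(-13 - \frac{1}{24}\right)^{2} - \left(-1\right) 2990 = \left(- \frac{313}{24}\right)^{2} - -2990 = \frac{97969}{576} + 2990 = \frac{1820209}{576}$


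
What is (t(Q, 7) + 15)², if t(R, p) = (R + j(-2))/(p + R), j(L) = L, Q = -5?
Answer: 529/4 ≈ 132.25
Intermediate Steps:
t(R, p) = (-2 + R)/(R + p) (t(R, p) = (R - 2)/(p + R) = (-2 + R)/(R + p))
(t(Q, 7) + 15)² = ((-2 - 5)/(-5 + 7) + 15)² = (-7/2 + 15)² = (23/2)² = 529/4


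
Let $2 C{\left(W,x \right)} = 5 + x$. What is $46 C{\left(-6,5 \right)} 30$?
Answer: $6900$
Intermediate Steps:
$C{\left(W,x \right)} = \frac{5}{2} + \frac{x}{2}$ ($C{\left(W,x \right)} = \frac{5 + x}{2} = \frac{5}{2} + \frac{x}{2}$)
$46 C{\left(-6,5 \right)} 30 = 46 \left(\frac{5}{2} + \frac{1}{2} \cdot 5\right) 30 = 46 \left(\frac{5}{2} + \frac{5}{2}\right) 30 = 46 \cdot 5 \cdot 30 = 230 \cdot 30 = 6900$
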